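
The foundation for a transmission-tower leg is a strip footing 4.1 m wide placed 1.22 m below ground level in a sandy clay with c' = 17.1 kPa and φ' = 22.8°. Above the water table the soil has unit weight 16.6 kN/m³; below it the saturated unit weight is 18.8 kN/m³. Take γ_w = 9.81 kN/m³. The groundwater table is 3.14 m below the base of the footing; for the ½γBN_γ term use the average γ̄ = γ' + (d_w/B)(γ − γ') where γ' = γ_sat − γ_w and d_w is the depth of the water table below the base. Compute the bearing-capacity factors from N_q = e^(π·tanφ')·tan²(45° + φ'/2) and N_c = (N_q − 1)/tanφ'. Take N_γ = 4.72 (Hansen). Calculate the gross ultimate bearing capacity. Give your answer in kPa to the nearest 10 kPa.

tan22.8° = 0.4204, so N_q = e^(π×0.4204)·tan²(56.4°) = 3.746 × 2.265 = 8.49.
N_c = (8.49 − 1)/tan22.8° = 17.81.
Overburden at base level: q = 16.6 × 1.22 = 20.252 kPa.
The water table is 3.14 m below the base (< B = 4.1 m), so the ½γBN_γ term uses γ̄ = γ' + (d_w/B)(γ − γ') = 8.99 + (3.14/4.1)(16.6 − 8.99) = 14.818 kN/m³.
Cohesion term c·N_c = 17.1 × 17.807 = 304.5 kPa; surcharge term q·N_q = 20.252 × 8.4854 = 171.85 kPa; self-weight term 0.5·γ·B·N_γ = 0.5 × 14.818 × 4.1 × 4.72 = 143.38 kPa.
q_ult = 304.5 + 171.85 + 143.38 = 619.73 kPa.

q_ult ≈ 620 kPa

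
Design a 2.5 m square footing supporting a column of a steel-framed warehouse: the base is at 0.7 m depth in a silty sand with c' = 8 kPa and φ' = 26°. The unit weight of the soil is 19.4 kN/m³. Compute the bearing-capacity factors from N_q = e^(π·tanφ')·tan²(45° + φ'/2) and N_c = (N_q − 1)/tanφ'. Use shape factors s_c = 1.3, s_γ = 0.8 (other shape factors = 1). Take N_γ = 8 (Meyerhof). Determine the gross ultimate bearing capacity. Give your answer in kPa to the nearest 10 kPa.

q_ult ≈ 550 kPa

tan26° = 0.4877, so N_q = e^(π×0.4877)·tan²(58°) = 4.629 × 2.561 = 11.85.
N_c = (11.85 − 1)/tan26° = 22.25.
Overburden at base level: q = 19.4 × 0.7 = 13.58 kPa.
Cohesion term c·N_c·s_c = 8 × 22.254 × 1.3 = 231.45 kPa; surcharge term q·N_q = 13.58 × 11.854 = 160.98 kPa; self-weight term 0.5·γ·B·N_γ·s_γ = 0.5 × 19.4 × 2.5 × 8 × 0.8 = 155.2 kPa.
q_ult = 231.45 + 160.98 + 155.2 = 547.63 kPa.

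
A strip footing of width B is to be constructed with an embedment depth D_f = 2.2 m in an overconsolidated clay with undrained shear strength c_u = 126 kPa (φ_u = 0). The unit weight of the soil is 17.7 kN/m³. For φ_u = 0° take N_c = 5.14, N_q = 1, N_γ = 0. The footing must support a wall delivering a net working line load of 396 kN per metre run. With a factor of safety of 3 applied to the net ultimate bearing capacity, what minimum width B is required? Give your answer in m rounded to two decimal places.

B = 1.83 m

Effective surcharge at the founding depth q = γ·D_f = 17.7 × 2.2 = 38.94 kPa.
q_ult = c·N_c + q·N_q
     = 126 × 5.14 + 38.94 × 1
     = 647.64 + 38.94 = 686.58 kPa.
For φ = 0 the ½γBN_γ term vanishes, so q_ult is independent of B. q_net = 686.58 − 38.94 = 647.64 kPa; q_all(net) = 647.64/3 = 215.88 kPa.
Required width B = w / q_all(net) = 396 / 215.88 = 1.834 m.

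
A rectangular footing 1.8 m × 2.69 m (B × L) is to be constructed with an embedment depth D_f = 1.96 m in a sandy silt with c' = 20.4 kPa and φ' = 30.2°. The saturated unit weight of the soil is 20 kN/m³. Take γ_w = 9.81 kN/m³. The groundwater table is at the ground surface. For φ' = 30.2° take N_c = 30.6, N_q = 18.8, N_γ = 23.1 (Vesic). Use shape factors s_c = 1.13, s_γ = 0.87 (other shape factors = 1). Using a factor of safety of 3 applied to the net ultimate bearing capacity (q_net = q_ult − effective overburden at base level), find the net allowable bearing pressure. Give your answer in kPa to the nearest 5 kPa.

q_all(net) ≈ 415 kPa

γ' = 20 − 9.81 = 10.19 kN/m³ (submerged throughout). q = 10.19 × 1.96 = 19.972 kPa; the same γ' applies in the ½γBN_γ term.
c·N_c·s_c = 20.4 × 30.6 × 1.13 = 705.39 kPa
q·N_q = 19.972 × 18.8 = 375.48 kPa
0.5·γ·B·N_γ·s_γ = 0.5 × 10.19 × 1.8 × 23.1 × 0.87 = 184.31 kPa
q_ult = 705.39 + 375.48 + 184.31 = 1265.2 kPa.
Net ultimate: q_net = 1265.2 − 19.972 = 1245.2 kPa.
q_all(net) = 1245.2 / 3 = 415.07 kPa.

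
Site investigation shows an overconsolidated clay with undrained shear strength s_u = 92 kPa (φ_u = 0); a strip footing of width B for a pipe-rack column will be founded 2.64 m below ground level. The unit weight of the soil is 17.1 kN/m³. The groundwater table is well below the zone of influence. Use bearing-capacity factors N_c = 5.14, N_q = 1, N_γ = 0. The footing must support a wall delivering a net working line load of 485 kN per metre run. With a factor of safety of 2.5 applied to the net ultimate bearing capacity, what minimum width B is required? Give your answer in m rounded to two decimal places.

B = 2.56 m

Effective surcharge at the founding depth q = γ·D_f = 17.1 × 2.64 = 45.144 kPa.
q_ult = c·N_c + q·N_q
     = 92 × 5.14 + 45.144 × 1
     = 472.88 + 45.144 = 518.02 kPa.
For φ = 0 the ½γBN_γ term vanishes, so q_ult is independent of B. q_net = 518.02 − 45.144 = 472.88 kPa; q_all(net) = 472.88/2.5 = 189.15 kPa.
Required width B = w / q_all(net) = 485 / 189.15 = 2.564 m.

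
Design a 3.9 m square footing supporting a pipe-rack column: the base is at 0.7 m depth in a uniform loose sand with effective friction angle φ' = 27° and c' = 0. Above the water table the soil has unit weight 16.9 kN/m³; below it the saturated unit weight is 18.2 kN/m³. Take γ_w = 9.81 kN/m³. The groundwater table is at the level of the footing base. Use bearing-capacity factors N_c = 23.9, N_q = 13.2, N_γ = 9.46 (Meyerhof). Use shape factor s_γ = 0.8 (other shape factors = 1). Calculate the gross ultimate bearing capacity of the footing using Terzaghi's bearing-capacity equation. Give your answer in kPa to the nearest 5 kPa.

q_ult ≈ 280 kPa

q = γ·D_f = 16.9 × 0.7 = 11.83 kPa.
For the ½γBN_γ term take γ' = 18.2 − 9.81 = 8.39 kN/m³ (soil below base is submerged).
q·N_q = 11.83 × 13.2 = 156.16 kPa
0.5·γ·B·N_γ·s_γ = 0.5 × 8.39 × 3.9 × 9.46 × 0.8 = 123.82 kPa
q_ult = 156.16 + 123.82 = 279.97 kPa.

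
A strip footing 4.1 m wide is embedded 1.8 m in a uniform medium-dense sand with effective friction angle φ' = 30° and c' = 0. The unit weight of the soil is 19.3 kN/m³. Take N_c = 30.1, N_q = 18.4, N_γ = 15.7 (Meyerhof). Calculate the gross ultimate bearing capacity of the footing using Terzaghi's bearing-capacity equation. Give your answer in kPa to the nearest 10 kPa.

q = γ·D_f = 19.3 × 1.8 = 34.74 kPa.
q·N_q = 34.74 × 18.4 = 639.22 kPa
0.5·γ·B·N_γ = 0.5 × 19.3 × 4.1 × 15.7 = 621.17 kPa
q_ult = 639.22 + 621.17 = 1260.4 kPa.

q_ult ≈ 1260 kPa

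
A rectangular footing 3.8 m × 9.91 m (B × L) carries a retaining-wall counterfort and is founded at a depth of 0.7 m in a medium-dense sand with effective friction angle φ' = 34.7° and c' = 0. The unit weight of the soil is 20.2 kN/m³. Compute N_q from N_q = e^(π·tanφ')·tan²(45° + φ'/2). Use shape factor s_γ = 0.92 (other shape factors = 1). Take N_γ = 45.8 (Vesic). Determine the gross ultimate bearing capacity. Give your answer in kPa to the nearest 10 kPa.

q_ult ≈ 2070 kPa

tan34.7° = 0.6924, so N_q = e^(π×0.6924)·tan²(62.35°) = 8.805 × 3.643 = 32.08.
Effective surcharge at the founding depth q = γ·D_f = 20.2 × 0.7 = 14.14 kPa.
q_ult = q·N_q + 0.5·γ·B·N_γ·s_γ
     = 14.14 × 32.081 + 0.5 × 20.2 × 3.8 × 45.8 × 0.92
     = 453.62 + 1617.2 = 2070.8 kPa.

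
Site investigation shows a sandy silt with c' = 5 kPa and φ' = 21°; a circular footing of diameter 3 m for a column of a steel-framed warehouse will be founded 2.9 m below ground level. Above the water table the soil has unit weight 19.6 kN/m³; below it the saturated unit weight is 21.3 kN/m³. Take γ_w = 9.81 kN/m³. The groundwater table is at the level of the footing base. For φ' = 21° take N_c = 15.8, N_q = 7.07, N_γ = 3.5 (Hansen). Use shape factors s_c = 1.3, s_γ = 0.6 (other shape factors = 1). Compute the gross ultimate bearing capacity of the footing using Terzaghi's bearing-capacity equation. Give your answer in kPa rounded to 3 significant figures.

q = γ·D_f = 19.6 × 2.9 = 56.84 kPa.
For the ½γBN_γ term take γ' = 21.3 − 9.81 = 11.49 kN/m³ (soil below base is submerged).
c·N_c·s_c = 5 × 15.8 × 1.3 = 102.7 kPa
q·N_q = 56.84 × 7.07 = 401.86 kPa
0.5·γ·B·N_γ·s_γ = 0.5 × 11.49 × 3 × 3.5 × 0.6 = 36.194 kPa
q_ult = 102.7 + 401.86 + 36.194 = 540.75 kPa.

q_ult ≈ 541 kPa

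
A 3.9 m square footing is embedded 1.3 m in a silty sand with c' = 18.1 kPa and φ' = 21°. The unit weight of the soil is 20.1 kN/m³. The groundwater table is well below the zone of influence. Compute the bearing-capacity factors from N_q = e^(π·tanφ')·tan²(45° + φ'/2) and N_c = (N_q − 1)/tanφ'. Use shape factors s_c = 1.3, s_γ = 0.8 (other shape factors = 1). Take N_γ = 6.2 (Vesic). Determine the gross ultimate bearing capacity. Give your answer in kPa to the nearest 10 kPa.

tan21° = 0.3839, so N_q = e^(π×0.3839)·tan²(55.5°) = 3.34 × 2.117 = 7.07.
N_c = (7.07 − 1)/tan21° = 15.81.
Effective surcharge at the founding depth q = γ·D_f = 20.1 × 1.3 = 26.13 kPa.
q_ult = c·N_c·s_c + q·N_q + 0.5·γ·B·N_γ·s_γ
     = 18.1 × 15.815 × 1.3 + 26.13 × 7.0708 + 0.5 × 20.1 × 3.9 × 6.2 × 0.8
     = 372.12 + 184.76 + 194.41 = 751.29 kPa.

q_ult ≈ 750 kPa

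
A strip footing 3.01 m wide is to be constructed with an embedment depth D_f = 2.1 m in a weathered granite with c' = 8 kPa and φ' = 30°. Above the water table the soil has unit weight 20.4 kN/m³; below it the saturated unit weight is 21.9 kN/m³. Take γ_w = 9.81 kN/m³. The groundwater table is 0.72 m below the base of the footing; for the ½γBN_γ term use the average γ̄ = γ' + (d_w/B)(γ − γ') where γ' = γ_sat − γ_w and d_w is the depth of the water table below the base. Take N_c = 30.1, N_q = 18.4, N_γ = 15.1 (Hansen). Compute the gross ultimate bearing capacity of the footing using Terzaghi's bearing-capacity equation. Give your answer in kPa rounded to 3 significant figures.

Effective surcharge at the founding depth q = γ·D_f = 20.4 × 2.1 = 42.84 kPa.
With d_w = 0.72 m < B, γ̄ = 12.09 + (0.72/3.01) × (20.4 − 12.09) = 14.078 kN/m³.
q_ult = c·N_c + q·N_q + 0.5·γ·B·N_γ
     = 8 × 30.1 + 42.84 × 18.4 + 0.5 × 14.078 × 3.01 × 15.1
     = 240.8 + 788.26 + 319.92 = 1349 kPa.

q_ult ≈ 1350 kPa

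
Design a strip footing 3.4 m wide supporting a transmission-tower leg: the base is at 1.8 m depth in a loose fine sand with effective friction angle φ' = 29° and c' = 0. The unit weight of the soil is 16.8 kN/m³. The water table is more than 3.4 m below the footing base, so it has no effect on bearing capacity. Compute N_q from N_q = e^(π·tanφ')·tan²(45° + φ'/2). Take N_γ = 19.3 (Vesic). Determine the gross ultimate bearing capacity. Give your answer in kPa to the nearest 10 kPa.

tan29° = 0.5543, so N_q = e^(π×0.5543)·tan²(59.5°) = 5.705 × 2.882 = 16.44.
Overburden at base level: q = 16.8 × 1.8 = 30.24 kPa.
Surcharge term q·N_q = 30.24 × 16.443 = 497.25 kPa; self-weight term 0.5·γ·B·N_γ = 0.5 × 16.8 × 3.4 × 19.3 = 551.21 kPa.
q_ult = 497.25 + 551.21 = 1048.5 kPa.

q_ult ≈ 1050 kPa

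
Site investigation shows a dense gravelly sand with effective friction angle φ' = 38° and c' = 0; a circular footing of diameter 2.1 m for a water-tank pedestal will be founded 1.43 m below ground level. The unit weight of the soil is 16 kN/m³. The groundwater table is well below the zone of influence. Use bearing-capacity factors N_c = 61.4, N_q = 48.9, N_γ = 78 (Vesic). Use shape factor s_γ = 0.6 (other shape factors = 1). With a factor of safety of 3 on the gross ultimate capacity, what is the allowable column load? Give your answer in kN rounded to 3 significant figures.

P_all ≈ 2200 kN

q = γ·D_f = 16 × 1.43 = 22.88 kPa.
q·N_q = 22.88 × 48.9 = 1118.8 kPa
0.5·γ·B·N_γ·s_γ = 0.5 × 16 × 2.1 × 78 × 0.6 = 786.24 kPa
q_ult = 1118.8 + 786.24 = 1905.1 kPa.
Gross allowable pressure q_all = 1905.1 / 3 = 635.02 kPa.
Footing area = 3.4636 m², so allowable column load = 635.02 × 3.4636 = 2199.5 kN.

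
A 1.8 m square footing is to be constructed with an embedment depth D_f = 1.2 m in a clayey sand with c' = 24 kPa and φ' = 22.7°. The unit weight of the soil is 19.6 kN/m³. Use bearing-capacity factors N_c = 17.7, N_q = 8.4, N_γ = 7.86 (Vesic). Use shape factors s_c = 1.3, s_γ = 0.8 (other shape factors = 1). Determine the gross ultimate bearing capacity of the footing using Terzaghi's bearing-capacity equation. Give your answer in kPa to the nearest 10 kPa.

Overburden at base level: q = 19.6 × 1.2 = 23.52 kPa.
Cohesion term c·N_c·s_c = 24 × 17.7 × 1.3 = 552.24 kPa; surcharge term q·N_q = 23.52 × 8.4 = 197.57 kPa; self-weight term 0.5·γ·B·N_γ·s_γ = 0.5 × 19.6 × 1.8 × 7.86 × 0.8 = 110.92 kPa.
q_ult = 552.24 + 197.57 + 110.92 = 860.73 kPa.

q_ult ≈ 860 kPa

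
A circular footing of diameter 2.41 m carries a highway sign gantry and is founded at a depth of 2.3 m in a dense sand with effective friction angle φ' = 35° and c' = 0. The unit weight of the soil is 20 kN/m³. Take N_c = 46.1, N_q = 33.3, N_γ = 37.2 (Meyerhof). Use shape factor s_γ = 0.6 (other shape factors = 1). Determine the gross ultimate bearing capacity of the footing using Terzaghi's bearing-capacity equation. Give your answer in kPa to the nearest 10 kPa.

q_ult ≈ 2070 kPa

Effective surcharge at the founding depth q = γ·D_f = 20 × 2.3 = 46 kPa.
q_ult = q·N_q + 0.5·γ·B·N_γ·s_γ
     = 46 × 33.3 + 0.5 × 20 × 2.41 × 37.2 × 0.6
     = 1531.8 + 537.91 = 2069.7 kPa.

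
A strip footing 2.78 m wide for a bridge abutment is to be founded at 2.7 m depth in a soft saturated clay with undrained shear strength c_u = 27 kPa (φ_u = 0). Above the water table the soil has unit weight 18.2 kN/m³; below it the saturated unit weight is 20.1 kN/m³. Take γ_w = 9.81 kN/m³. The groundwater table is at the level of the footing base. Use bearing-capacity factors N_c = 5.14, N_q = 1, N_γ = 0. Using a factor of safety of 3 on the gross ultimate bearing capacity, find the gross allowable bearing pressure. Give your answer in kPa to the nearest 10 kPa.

q_all ≈ 60 kPa

Effective surcharge at the founding depth q = γ·D_f = 18.2 × 2.7 = 49.14 kPa.
q_ult = c·N_c + q·N_q
     = 27 × 5.14 + 49.14 × 1
     = 138.78 + 49.14 = 187.92 kPa.
q_all = 187.92 / 3 = 62.64 kPa.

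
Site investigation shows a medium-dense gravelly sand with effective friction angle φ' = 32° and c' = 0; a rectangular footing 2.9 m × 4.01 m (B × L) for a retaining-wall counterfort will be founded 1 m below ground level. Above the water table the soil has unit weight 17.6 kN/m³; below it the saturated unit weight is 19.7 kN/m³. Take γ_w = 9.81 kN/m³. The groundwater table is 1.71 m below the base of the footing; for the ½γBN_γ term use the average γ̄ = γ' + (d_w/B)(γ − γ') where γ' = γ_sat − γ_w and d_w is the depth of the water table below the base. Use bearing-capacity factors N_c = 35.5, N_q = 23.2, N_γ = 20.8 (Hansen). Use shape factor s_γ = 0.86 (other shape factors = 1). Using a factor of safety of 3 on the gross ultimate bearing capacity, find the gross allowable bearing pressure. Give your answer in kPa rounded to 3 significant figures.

q = γ·D_f = 17.6 × 1 = 17.6 kPa.
γ' = 9.89 kN/m³; averaging over the depth B below the base, γ̄ = γ' + (d_w/B)(γ − γ') = 14.436 kN/m³.
q·N_q = 17.6 × 23.2 = 408.32 kPa
0.5·γ·B·N_γ·s_γ = 0.5 × 14.436 × 2.9 × 20.8 × 0.86 = 374.44 kPa
q_ult = 408.32 + 374.44 = 782.76 kPa.
q_all = 782.76 / 3 = 260.92 kPa.

q_all ≈ 261 kPa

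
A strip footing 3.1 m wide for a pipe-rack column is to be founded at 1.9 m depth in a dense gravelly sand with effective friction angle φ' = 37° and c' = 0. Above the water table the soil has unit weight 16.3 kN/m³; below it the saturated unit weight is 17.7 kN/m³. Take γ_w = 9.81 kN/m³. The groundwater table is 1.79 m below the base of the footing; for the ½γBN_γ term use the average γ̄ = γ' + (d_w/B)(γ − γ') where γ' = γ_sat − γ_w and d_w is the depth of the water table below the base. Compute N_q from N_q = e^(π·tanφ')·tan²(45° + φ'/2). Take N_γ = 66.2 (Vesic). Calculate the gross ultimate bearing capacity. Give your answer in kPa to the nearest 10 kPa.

tan37° = 0.7536, so N_q = e^(π×0.7536)·tan²(63.5°) = 10.669 × 4.023 = 42.92.
Effective surcharge at the founding depth q = γ·D_f = 16.3 × 1.9 = 30.97 kPa.
With d_w = 1.79 m < B, γ̄ = 7.89 + (1.79/3.1) × (16.3 − 7.89) = 12.746 kN/m³.
q_ult = q·N_q + 0.5·γ·B·N_γ
     = 30.97 × 42.92 + 0.5 × 12.746 × 3.1 × 66.2
     = 1329.2 + 1307.9 = 2637.1 kPa.

q_ult ≈ 2640 kPa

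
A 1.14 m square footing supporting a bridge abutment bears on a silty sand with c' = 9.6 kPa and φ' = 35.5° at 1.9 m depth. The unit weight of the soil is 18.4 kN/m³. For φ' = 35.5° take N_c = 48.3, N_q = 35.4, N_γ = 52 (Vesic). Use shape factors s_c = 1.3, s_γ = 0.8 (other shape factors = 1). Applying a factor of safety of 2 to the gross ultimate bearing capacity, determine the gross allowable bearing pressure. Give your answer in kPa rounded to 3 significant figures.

q_all ≈ 1140 kPa

Overburden at base level: q = 18.4 × 1.9 = 34.96 kPa.
Cohesion term c·N_c·s_c = 9.6 × 48.3 × 1.3 = 602.78 kPa; surcharge term q·N_q = 34.96 × 35.4 = 1237.6 kPa; self-weight term 0.5·γ·B·N_γ·s_γ = 0.5 × 18.4 × 1.14 × 52 × 0.8 = 436.3 kPa.
q_ult = 602.78 + 1237.6 + 436.3 = 2276.7 kPa.
q_all = q_ult / FS = 2276.7 / 2 = 1138.3 kPa.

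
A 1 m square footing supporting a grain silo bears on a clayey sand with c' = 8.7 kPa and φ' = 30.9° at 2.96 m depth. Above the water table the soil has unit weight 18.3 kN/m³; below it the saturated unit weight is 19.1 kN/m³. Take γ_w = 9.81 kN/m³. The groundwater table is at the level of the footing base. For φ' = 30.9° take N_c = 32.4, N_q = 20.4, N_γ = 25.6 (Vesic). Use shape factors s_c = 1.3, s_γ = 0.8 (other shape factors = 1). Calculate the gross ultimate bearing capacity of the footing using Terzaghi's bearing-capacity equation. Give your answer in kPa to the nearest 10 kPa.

q_ult ≈ 1570 kPa

Overburden at base level: q = 18.3 × 2.96 = 54.168 kPa.
Below the base the soil is submerged, so the ½γBN_γ term uses γ' = 19.1 − 9.81 = 9.29 kN/m³.
Cohesion term c·N_c·s_c = 8.7 × 32.4 × 1.3 = 366.44 kPa; surcharge term q·N_q = 54.168 × 20.4 = 1105 kPa; self-weight term 0.5·γ·B·N_γ·s_γ = 0.5 × 9.29 × 1 × 25.6 × 0.8 = 95.13 kPa.
q_ult = 366.44 + 1105 + 95.13 = 1566.6 kPa.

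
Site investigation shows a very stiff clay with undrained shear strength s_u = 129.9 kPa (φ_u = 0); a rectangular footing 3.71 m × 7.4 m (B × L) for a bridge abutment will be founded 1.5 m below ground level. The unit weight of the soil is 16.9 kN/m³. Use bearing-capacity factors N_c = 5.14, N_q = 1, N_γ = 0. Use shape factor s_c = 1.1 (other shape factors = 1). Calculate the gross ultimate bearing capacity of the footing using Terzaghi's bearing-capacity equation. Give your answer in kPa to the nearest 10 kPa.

q = γ·D_f = 16.9 × 1.5 = 25.35 kPa.
c·N_c·s_c = 129.9 × 5.14 × 1.1 = 734.45 kPa
q·N_q = 25.35 × 1 = 25.35 kPa
q_ult = 734.45 + 25.35 = 759.8 kPa.

q_ult ≈ 760 kPa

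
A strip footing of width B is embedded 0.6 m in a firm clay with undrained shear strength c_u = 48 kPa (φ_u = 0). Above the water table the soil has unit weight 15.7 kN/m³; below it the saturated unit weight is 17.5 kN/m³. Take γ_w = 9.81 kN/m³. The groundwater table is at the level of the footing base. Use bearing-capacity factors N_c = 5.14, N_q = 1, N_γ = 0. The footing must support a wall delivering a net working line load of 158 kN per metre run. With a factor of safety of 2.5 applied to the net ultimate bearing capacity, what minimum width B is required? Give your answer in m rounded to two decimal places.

B = 1.60 m

q = γ·D_f = 15.7 × 0.6 = 9.42 kPa.
c·N_c = 48 × 5.14 = 246.72 kPa
q·N_q = 9.42 × 1 = 9.42 kPa
q_ult = 246.72 + 9.42 = 256.14 kPa.
For φ = 0 the ½γBN_γ term vanishes, so q_ult is independent of B. q_net = 256.14 − 9.42 = 246.72 kPa; q_all(net) = 246.72/2.5 = 98.688 kPa.
Required width B = w / q_all(net) = 158 / 98.688 = 1.601 m.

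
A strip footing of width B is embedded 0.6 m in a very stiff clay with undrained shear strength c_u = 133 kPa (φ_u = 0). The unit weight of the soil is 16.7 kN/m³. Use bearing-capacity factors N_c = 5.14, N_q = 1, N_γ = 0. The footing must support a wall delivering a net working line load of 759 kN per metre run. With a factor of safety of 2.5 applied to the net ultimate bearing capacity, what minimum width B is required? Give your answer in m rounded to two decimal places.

B = 2.78 m

q = γ·D_f = 16.7 × 0.6 = 10.02 kPa.
c·N_c = 133 × 5.14 = 683.62 kPa
q·N_q = 10.02 × 1 = 10.02 kPa
q_ult = 683.62 + 10.02 = 693.64 kPa.
For φ = 0 the ½γBN_γ term vanishes, so q_ult is independent of B. q_net = 693.64 − 10.02 = 683.62 kPa; q_all(net) = 683.62/2.5 = 273.45 kPa.
Required width B = w / q_all(net) = 759 / 273.45 = 2.776 m.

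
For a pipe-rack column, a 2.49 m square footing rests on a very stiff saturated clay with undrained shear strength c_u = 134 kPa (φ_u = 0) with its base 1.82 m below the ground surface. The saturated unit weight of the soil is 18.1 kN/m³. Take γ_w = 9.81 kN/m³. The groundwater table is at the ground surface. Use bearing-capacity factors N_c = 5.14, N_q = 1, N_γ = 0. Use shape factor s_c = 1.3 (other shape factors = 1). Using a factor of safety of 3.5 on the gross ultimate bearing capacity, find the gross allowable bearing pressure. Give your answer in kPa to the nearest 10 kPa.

q_all ≈ 260 kPa

With the water table at the surface the whole profile is submerged: γ' = 18.1 − 9.81 = 8.29 kN/m³, so q = γ'·D_f = 15.088 kPa.
q_ult = c·N_c·s_c + q·N_q
     = 134 × 5.14 × 1.3 + 15.088 × 1
     = 895.39 + 15.088 = 910.48 kPa.
q_all = 910.48 / 3.5 = 260.14 kPa.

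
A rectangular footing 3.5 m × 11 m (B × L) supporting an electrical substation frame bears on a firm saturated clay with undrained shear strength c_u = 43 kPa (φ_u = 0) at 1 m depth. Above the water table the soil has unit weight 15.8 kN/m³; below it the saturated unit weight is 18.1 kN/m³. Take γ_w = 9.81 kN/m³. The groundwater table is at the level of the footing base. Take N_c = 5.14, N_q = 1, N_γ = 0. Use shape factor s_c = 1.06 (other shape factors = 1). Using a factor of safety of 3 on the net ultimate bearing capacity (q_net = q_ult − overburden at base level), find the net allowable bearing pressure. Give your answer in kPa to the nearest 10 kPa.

Effective surcharge at the founding depth q = γ·D_f = 15.8 × 1 = 15.8 kPa.
q_ult = c·N_c·s_c + q·N_q
     = 43 × 5.14 × 1.06 + 15.8 × 1
     = 234.28 + 15.8 = 250.08 kPa.
q_net = 250.08 − 15.8 = 234.28 kPa.
q_all(net) = 234.28 / 3 = 78.094 kPa.

q_all(net) ≈ 80 kPa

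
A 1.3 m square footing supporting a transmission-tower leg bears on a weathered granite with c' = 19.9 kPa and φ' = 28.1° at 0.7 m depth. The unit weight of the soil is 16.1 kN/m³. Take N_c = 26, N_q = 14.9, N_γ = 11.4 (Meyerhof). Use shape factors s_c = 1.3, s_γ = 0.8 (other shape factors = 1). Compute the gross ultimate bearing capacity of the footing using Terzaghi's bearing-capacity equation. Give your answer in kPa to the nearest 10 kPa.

q_ult ≈ 940 kPa

Effective surcharge at the founding depth q = γ·D_f = 16.1 × 0.7 = 11.27 kPa.
q_ult = c·N_c·s_c + q·N_q + 0.5·γ·B·N_γ·s_γ
     = 19.9 × 26 × 1.3 + 11.27 × 14.9 + 0.5 × 16.1 × 1.3 × 11.4 × 0.8
     = 672.62 + 167.92 + 95.441 = 935.98 kPa.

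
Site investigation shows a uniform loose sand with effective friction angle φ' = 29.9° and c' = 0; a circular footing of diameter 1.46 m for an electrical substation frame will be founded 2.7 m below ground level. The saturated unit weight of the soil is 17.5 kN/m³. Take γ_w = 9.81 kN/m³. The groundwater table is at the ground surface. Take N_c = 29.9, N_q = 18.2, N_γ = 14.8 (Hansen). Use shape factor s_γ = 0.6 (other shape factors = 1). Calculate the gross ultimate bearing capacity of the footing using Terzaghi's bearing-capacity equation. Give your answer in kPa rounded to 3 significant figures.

q_ult ≈ 428 kPa

With the water table at the surface the whole profile is submerged: γ' = 17.5 − 9.81 = 7.69 kN/m³, so q = γ'·D_f = 20.763 kPa; the same γ' applies in the ½γBN_γ term.
q_ult = q·N_q + 0.5·γ·B·N_γ·s_γ
     = 20.763 × 18.2 + 0.5 × 7.69 × 1.46 × 14.8 × 0.6
     = 377.89 + 49.85 = 427.74 kPa.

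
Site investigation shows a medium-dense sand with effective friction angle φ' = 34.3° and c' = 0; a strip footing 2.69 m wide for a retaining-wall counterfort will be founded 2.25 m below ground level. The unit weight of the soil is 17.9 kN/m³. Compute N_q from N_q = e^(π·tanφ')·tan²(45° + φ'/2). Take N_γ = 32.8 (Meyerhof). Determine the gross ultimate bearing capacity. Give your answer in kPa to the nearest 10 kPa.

tan34.3° = 0.6822, so N_q = e^(π×0.6822)·tan²(62.15°) = 8.525 × 3.582 = 30.54.
Effective surcharge at the founding depth q = γ·D_f = 17.9 × 2.25 = 40.275 kPa.
q_ult = q·N_q + 0.5·γ·B·N_γ
     = 40.275 × 30.539 + 0.5 × 17.9 × 2.69 × 32.8
     = 1230 + 789.68 = 2019.7 kPa.

q_ult ≈ 2020 kPa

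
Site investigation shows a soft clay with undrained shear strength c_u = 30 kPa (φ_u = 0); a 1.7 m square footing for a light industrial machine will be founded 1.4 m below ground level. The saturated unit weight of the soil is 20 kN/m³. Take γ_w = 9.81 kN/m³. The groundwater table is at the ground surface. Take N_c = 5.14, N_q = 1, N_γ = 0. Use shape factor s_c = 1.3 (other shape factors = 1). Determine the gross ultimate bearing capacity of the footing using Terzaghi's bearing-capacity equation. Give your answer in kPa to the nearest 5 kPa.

q_ult ≈ 215 kPa

With the water table at the surface the whole profile is submerged: γ' = 20 − 9.81 = 10.19 kN/m³, so q = γ'·D_f = 14.266 kPa.
q_ult = c·N_c·s_c + q·N_q
     = 30 × 5.14 × 1.3 + 14.266 × 1
     = 200.46 + 14.266 = 214.73 kPa.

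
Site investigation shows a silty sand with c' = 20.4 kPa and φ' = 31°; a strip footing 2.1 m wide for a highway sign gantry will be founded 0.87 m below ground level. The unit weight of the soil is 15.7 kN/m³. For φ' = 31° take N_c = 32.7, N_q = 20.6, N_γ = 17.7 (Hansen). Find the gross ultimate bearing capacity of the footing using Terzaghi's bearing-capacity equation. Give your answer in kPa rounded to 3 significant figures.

Overburden at base level: q = 15.7 × 0.87 = 13.659 kPa.
Cohesion term c·N_c = 20.4 × 32.7 = 667.08 kPa; surcharge term q·N_q = 13.659 × 20.6 = 281.38 kPa; self-weight term 0.5·γ·B·N_γ = 0.5 × 15.7 × 2.1 × 17.7 = 291.78 kPa.
q_ult = 667.08 + 281.38 + 291.78 = 1240.2 kPa.

q_ult ≈ 1240 kPa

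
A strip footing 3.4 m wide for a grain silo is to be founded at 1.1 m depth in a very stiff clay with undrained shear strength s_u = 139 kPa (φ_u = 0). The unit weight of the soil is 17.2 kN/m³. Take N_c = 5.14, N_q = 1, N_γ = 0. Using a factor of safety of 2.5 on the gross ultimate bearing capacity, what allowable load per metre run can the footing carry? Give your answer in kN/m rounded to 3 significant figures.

≈ 997 kN/m

Effective surcharge at the founding depth q = γ·D_f = 17.2 × 1.1 = 18.92 kPa.
q_ult = c·N_c + q·N_q
     = 139 × 5.14 + 18.92 × 1
     = 714.46 + 18.92 = 733.38 kPa.
Gross allowable pressure q_all = 733.38 / 2.5 = 293.35 kPa.
Allowable wall load = q_all × B = 293.35 × 3.4 = 997.4 kN per metre run.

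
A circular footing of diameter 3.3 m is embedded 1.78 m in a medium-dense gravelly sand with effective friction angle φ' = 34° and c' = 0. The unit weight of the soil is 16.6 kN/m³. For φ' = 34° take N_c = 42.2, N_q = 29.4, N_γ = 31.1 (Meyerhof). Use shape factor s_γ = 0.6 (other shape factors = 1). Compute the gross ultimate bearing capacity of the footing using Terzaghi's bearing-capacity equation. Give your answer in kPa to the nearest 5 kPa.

q_ult ≈ 1380 kPa

Effective surcharge at the founding depth q = γ·D_f = 16.6 × 1.78 = 29.548 kPa.
q_ult = q·N_q + 0.5·γ·B·N_γ·s_γ
     = 29.548 × 29.4 + 0.5 × 16.6 × 3.3 × 31.1 × 0.6
     = 868.71 + 511.1 = 1379.8 kPa.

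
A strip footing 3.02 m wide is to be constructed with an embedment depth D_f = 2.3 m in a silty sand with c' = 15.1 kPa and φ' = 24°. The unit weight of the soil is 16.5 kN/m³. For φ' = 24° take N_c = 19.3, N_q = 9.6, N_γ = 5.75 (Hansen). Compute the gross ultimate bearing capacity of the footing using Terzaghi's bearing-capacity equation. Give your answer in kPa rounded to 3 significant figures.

q_ult ≈ 799 kPa

Overburden at base level: q = 16.5 × 2.3 = 37.95 kPa.
Cohesion term c·N_c = 15.1 × 19.3 = 291.43 kPa; surcharge term q·N_q = 37.95 × 9.6 = 364.32 kPa; self-weight term 0.5·γ·B·N_γ = 0.5 × 16.5 × 3.02 × 5.75 = 143.26 kPa.
q_ult = 291.43 + 364.32 + 143.26 = 799.01 kPa.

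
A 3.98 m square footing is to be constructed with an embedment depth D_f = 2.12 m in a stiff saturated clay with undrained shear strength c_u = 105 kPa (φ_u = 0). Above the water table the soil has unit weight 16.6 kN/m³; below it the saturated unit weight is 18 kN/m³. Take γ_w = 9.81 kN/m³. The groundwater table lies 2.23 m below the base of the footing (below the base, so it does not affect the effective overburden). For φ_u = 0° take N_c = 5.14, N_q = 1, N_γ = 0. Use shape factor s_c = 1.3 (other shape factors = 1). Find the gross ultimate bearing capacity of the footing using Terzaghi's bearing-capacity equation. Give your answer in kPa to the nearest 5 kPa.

q_ult ≈ 735 kPa

q = γ·D_f = 16.6 × 2.12 = 35.192 kPa.
c·N_c·s_c = 105 × 5.14 × 1.3 = 701.61 kPa
q·N_q = 35.192 × 1 = 35.192 kPa
q_ult = 701.61 + 35.192 = 736.8 kPa.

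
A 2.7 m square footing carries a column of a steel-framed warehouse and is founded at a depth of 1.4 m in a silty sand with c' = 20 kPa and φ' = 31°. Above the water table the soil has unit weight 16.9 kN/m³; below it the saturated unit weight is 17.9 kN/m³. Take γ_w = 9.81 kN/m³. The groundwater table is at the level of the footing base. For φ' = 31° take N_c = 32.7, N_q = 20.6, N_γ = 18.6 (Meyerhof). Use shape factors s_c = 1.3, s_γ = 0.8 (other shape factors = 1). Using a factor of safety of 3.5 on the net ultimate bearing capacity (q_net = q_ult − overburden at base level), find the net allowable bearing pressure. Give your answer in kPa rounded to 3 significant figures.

q_all(net) ≈ 422 kPa

q = γ·D_f = 16.9 × 1.4 = 23.66 kPa.
For the ½γBN_γ term take γ' = 17.9 − 9.81 = 8.09 kN/m³ (soil below base is submerged).
c·N_c·s_c = 20 × 32.7 × 1.3 = 850.2 kPa
q·N_q = 23.66 × 20.6 = 487.4 kPa
0.5·γ·B·N_γ·s_γ = 0.5 × 8.09 × 2.7 × 18.6 × 0.8 = 162.51 kPa
q_ult = 850.2 + 487.4 + 162.51 = 1500.1 kPa.
q_net = 1500.1 − 23.66 = 1476.4 kPa.
q_all(net) = 1476.4 / 3.5 = 421.84 kPa.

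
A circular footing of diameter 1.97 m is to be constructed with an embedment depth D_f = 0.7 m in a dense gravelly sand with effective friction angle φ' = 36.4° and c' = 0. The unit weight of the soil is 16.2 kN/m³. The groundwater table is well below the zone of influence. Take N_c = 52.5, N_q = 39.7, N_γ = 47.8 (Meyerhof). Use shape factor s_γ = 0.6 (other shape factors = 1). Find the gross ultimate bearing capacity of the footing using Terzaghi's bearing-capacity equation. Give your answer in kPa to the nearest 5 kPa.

q = γ·D_f = 16.2 × 0.7 = 11.34 kPa.
q·N_q = 11.34 × 39.7 = 450.2 kPa
0.5·γ·B·N_γ·s_γ = 0.5 × 16.2 × 1.97 × 47.8 × 0.6 = 457.65 kPa
q_ult = 450.2 + 457.65 = 907.84 kPa.

q_ult ≈ 910 kPa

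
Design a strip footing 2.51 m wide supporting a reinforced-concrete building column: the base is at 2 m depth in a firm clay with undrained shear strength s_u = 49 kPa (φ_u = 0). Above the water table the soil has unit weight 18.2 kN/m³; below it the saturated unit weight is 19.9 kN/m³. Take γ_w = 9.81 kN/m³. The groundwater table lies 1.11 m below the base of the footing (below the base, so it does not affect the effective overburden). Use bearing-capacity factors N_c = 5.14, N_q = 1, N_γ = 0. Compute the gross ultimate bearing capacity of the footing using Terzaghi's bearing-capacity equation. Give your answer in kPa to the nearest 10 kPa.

q_ult ≈ 290 kPa

q = γ·D_f = 18.2 × 2 = 36.4 kPa.
c·N_c = 49 × 5.14 = 251.86 kPa
q·N_q = 36.4 × 1 = 36.4 kPa
q_ult = 251.86 + 36.4 = 288.26 kPa.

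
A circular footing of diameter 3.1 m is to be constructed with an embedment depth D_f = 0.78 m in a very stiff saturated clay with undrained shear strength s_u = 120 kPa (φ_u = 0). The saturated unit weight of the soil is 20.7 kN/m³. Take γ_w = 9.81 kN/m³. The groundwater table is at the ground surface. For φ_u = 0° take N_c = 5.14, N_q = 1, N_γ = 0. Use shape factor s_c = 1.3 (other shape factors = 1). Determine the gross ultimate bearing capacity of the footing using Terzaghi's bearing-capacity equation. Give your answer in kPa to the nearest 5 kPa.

q_ult ≈ 810 kPa

With the water table at the surface the whole profile is submerged: γ' = 20.7 − 9.81 = 10.89 kN/m³, so q = γ'·D_f = 8.4942 kPa.
q_ult = c·N_c·s_c + q·N_q
     = 120 × 5.14 × 1.3 + 8.4942 × 1
     = 801.84 + 8.4942 = 810.33 kPa.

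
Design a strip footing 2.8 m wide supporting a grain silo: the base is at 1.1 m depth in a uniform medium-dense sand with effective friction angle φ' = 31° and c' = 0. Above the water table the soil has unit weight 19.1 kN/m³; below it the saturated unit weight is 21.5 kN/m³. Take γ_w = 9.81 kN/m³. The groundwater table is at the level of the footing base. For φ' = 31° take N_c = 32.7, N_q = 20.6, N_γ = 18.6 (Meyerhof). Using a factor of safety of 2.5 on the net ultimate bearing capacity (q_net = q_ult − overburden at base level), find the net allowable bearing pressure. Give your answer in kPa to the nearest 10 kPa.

q_all(net) ≈ 290 kPa

Overburden at base level: q = 19.1 × 1.1 = 21.01 kPa.
Below the base the soil is submerged, so the ½γBN_γ term uses γ' = 21.5 − 9.81 = 11.69 kN/m³.
Surcharge term q·N_q = 21.01 × 20.6 = 432.81 kPa; self-weight term 0.5·γ·B·N_γ = 0.5 × 11.69 × 2.8 × 18.6 = 304.41 kPa.
q_ult = 432.81 + 304.41 = 737.21 kPa.
q_net = 737.21 − 21.01 = 716.2 kPa.
q_all(net) = 716.2 / 2.5 = 286.48 kPa.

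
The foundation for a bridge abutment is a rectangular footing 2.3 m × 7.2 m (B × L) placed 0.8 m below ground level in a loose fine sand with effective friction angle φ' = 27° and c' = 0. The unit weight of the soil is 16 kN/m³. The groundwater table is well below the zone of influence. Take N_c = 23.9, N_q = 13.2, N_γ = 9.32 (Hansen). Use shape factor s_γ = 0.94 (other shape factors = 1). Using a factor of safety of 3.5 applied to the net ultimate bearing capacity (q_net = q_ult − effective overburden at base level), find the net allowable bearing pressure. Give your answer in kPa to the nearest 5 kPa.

q_all(net) ≈ 90 kPa

q = γ·D_f = 16 × 0.8 = 12.8 kPa.
q·N_q = 12.8 × 13.2 = 168.96 kPa
0.5·γ·B·N_γ·s_γ = 0.5 × 16 × 2.3 × 9.32 × 0.94 = 161.2 kPa
q_ult = 168.96 + 161.2 = 330.16 kPa.
Net ultimate: q_net = 330.16 − 12.8 = 317.36 kPa.
q_all(net) = 317.36 / 3.5 = 90.674 kPa.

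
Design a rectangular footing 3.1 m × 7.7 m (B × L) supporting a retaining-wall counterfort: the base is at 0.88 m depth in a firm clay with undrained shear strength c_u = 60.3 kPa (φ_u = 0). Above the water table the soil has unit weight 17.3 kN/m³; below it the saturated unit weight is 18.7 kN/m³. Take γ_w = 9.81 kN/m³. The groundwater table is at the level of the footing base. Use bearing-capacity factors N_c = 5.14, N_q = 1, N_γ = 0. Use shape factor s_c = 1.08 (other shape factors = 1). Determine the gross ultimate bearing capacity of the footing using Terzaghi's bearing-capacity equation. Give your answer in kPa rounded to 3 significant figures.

Overburden at base level: q = 17.3 × 0.88 = 15.224 kPa.
Cohesion term c·N_c·s_c = 60.3 × 5.14 × 1.08 = 334.74 kPa; surcharge term q·N_q = 15.224 × 1 = 15.224 kPa.
q_ult = 334.74 + 15.224 = 349.96 kPa.

q_ult ≈ 350 kPa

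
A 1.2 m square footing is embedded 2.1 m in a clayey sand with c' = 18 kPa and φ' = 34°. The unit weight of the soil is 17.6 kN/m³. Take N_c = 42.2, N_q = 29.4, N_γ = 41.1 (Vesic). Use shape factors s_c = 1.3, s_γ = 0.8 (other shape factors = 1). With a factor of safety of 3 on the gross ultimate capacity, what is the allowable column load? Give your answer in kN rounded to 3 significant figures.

Effective surcharge at the founding depth q = γ·D_f = 17.6 × 2.1 = 36.96 kPa.
q_ult = c·N_c·s_c + q·N_q + 0.5·γ·B·N_γ·s_γ
     = 18 × 42.2 × 1.3 + 36.96 × 29.4 + 0.5 × 17.6 × 1.2 × 41.1 × 0.8
     = 987.48 + 1086.6 + 347.21 = 2421.3 kPa.
Gross allowable pressure q_all = 2421.3 / 3 = 807.11 kPa.
Footing area = 1.44 m², so allowable column load = 807.11 × 1.44 = 1162.2 kN.

P_all ≈ 1160 kN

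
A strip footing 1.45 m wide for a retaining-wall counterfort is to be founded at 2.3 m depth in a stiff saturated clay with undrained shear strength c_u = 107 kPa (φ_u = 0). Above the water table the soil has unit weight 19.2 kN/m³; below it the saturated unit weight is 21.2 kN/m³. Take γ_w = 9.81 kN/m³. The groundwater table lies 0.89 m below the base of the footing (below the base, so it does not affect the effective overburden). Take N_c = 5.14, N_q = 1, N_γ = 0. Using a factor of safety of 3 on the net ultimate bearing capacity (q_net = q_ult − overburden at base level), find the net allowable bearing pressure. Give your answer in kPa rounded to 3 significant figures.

Overburden at base level: q = 19.2 × 2.3 = 44.16 kPa.
Cohesion term c·N_c = 107 × 5.14 = 549.98 kPa; surcharge term q·N_q = 44.16 × 1 = 44.16 kPa.
q_ult = 549.98 + 44.16 = 594.14 kPa.
q_net = 594.14 − 44.16 = 549.98 kPa.
q_all(net) = 549.98 / 3 = 183.33 kPa.

q_all(net) ≈ 183 kPa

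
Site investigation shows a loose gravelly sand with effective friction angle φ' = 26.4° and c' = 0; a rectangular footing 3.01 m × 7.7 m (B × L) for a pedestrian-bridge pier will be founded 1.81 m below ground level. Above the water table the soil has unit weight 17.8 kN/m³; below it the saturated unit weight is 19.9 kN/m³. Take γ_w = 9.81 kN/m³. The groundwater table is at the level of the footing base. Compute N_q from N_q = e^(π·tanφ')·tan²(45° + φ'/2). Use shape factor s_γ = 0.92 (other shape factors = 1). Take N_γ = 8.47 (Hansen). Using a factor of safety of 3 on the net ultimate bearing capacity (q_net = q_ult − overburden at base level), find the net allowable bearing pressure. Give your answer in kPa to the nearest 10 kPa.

N_q = e^(π·tan26.4°)·tan²(58.2°) = 12.37.
Effective surcharge at the founding depth q = γ·D_f = 17.8 × 1.81 = 32.218 kPa.
The water table coincides with the base, so in the self-weight term γ → γ' = 10.09 kN/m³.
q_ult = q·N_q + 0.5·γ·B·N_γ·s_γ
     = 32.218 × 12.373 + 0.5 × 10.09 × 3.01 × 8.47 × 0.92
     = 398.62 + 118.33 = 516.95 kPa.
q_net = 516.95 − 32.218 = 484.73 kPa.
q_all(net) = 484.73 / 3 = 161.58 kPa.

q_all(net) ≈ 160 kPa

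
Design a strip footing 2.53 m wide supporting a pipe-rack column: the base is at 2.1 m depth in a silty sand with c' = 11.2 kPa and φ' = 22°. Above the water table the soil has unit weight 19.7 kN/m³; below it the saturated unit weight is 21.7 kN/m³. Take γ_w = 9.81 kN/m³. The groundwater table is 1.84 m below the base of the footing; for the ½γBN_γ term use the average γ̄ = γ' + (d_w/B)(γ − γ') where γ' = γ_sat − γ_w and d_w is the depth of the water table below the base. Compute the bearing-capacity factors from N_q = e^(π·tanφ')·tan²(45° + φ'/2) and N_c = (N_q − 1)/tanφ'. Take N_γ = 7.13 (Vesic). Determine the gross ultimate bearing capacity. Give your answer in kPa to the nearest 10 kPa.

tan22° = 0.404, so N_q = e^(π×0.404)·tan²(56°) = 3.558 × 2.198 = 7.82.
N_c = (7.82 − 1)/tan22° = 16.88.
q = γ·D_f = 19.7 × 2.1 = 41.37 kPa.
γ' = 11.89 kN/m³; averaging over the depth B below the base, γ̄ = γ' + (d_w/B)(γ − γ') = 17.57 kN/m³.
c·N_c = 11.2 × 16.883 = 189.09 kPa
q·N_q = 41.37 × 7.8211 = 323.56 kPa
0.5·γ·B·N_γ = 0.5 × 17.57 × 2.53 × 7.13 = 158.47 kPa
q_ult = 189.09 + 323.56 + 158.47 = 671.12 kPa.

q_ult ≈ 670 kPa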